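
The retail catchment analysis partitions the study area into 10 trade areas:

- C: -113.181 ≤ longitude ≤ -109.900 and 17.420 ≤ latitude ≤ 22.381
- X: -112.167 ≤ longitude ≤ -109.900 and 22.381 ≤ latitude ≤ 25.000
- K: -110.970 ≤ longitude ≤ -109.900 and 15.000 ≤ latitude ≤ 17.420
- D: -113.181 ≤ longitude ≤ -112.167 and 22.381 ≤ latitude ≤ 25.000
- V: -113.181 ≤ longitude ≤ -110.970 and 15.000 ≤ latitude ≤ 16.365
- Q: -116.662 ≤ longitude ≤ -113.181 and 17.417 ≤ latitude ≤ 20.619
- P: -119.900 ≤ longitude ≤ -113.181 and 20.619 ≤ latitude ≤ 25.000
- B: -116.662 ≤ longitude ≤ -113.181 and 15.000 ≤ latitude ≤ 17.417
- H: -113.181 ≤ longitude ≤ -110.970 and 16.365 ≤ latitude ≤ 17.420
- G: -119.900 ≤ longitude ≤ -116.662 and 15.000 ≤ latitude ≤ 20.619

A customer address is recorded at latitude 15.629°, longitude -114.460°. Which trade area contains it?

The point has longitude = -114.460 and latitude = 15.629.
Only B satisfies -116.662 ≤ longitude ≤ -113.181 and 15.000 ≤ latitude ≤ 17.417.

B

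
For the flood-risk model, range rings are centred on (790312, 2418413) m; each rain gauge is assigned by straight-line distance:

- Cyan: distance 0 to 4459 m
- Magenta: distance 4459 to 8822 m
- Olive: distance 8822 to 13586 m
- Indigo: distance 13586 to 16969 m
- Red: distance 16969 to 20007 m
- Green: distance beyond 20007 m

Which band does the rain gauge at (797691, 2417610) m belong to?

Distance = √((797691−790312)² + (2417610−2418413)²) = √(54449641.000 + 644809.000) = 7422.564 m.
4459 ≤ 7422.564 < 8822 → Magenta.

Magenta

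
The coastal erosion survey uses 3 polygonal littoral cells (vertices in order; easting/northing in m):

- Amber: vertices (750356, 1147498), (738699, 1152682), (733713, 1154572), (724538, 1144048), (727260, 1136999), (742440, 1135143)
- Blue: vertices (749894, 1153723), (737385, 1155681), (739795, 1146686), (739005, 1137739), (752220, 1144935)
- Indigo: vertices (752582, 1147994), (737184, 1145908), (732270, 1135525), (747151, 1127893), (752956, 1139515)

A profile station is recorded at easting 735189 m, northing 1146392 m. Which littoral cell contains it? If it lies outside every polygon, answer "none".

Amber

Cast a ray rightward from (735189, 1146392). For each polygon, the edges (by vertex number in listed order) whose endpoints lie on opposite sides of northing = 1146392, where each meets that height, and whether that is right or left of the point:
Amber: 3–4 at easting≈726581.5 (left), 6–1 at easting≈749647.4 (right) → 1 crossing.
Blue: 3–4 at easting≈739769.0 (right), 5–1 at easting≈751834.4 (right) → 2 crossings.
Indigo: 1–2 at easting≈740756.7 (right), 5–1 at easting≈752652.7 (right) → 2 crossings.
Only Amber has an odd count, so the point is inside Amber.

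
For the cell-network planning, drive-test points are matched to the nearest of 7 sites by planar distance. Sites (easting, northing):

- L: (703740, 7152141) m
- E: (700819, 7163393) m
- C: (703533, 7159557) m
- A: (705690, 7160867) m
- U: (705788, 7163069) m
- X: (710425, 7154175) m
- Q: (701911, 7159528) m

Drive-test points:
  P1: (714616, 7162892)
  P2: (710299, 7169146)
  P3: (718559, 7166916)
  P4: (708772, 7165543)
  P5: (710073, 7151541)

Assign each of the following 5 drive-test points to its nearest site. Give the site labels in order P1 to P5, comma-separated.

P1 → U (d²=77964913.00)
P2 → U (d²=57279050.00)
P3 → U (d²=177897850.00)
P4 → U (d²=15024932.00)
P5 → X (d²=7061860.00)

U, U, U, U, X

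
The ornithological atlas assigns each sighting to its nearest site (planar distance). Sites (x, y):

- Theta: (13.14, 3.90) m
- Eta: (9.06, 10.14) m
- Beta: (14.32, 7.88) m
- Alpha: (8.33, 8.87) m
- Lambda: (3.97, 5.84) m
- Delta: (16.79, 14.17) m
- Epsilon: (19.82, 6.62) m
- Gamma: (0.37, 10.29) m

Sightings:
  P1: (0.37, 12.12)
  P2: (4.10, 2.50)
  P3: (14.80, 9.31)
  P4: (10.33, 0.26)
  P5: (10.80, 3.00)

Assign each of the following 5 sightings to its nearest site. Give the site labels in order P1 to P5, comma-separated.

P1 → Gamma (d²=3.35)
P2 → Lambda (d²=11.17)
P3 → Beta (d²=2.28)
P4 → Theta (d²=21.15)
P5 → Theta (d²=6.29)

Gamma, Lambda, Beta, Theta, Theta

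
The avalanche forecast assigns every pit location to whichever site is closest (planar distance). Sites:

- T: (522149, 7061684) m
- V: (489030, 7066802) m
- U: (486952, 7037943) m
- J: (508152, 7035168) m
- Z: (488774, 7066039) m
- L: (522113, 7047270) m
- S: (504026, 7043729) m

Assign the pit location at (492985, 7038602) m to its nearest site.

Squared distances to each site:
T: 1383317620.000; V: 810882025.000; U: 36831370.000; J: 241830245.000; Z: 770521490.000; L: 923574608.000; S: 148189810.000.
Minimum at U.

U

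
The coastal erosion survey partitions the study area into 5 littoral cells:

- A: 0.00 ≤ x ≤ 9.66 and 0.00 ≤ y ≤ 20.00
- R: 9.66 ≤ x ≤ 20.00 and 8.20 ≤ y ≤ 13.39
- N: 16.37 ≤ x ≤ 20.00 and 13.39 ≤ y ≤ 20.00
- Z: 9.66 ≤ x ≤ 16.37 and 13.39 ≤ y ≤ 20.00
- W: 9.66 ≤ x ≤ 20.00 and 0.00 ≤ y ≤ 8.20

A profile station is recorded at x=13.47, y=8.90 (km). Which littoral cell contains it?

R

The point has x = 13.47 and y = 8.90.
Only R satisfies 9.66 ≤ x ≤ 20.00 and 8.20 ≤ y ≤ 13.39.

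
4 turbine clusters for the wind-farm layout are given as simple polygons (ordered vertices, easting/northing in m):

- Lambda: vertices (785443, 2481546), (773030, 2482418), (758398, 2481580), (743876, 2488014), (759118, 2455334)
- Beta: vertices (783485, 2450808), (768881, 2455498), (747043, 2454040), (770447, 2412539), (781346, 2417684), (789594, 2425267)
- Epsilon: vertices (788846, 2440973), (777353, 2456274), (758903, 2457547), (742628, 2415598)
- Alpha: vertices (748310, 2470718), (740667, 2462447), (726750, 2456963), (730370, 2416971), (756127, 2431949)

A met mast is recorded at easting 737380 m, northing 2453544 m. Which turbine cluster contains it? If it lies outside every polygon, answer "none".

Alpha

Cast a ray rightward from (737380, 2453544). For each polygon, the edges (by vertex number in listed order) whose endpoints lie on opposite sides of northing = 2453544, where each meets that height, and whether that is right or left of the point:
Lambda: no edge straddles that height → 0 crossings.
Beta: 1–2 at easting≈774965.5 (right), 3–4 at easting≈747322.7 (right) → 2 crossings.
Epsilon: 1–2 at easting≈779403.6 (right), 3–4 at easting≈757350.0 (right) → 2 crossings.
Alpha: 3–4 at easting≈727059.5 (left), 5–1 at easting≈751772.8 (right) → 1 crossing.
Only Alpha has an odd count, so the point is inside Alpha.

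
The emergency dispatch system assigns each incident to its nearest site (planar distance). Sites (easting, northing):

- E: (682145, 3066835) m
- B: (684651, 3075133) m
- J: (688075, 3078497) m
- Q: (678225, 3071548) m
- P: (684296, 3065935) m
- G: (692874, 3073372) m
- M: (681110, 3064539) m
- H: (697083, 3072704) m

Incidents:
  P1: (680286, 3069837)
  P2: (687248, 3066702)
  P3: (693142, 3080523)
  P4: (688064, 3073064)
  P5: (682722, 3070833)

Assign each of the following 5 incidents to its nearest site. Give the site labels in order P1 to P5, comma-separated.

P1 → Q (d²=7175242.00)
P2 → P (d²=9302593.00)
P3 → J (d²=29779165.00)
P4 → B (d²=15929330.00)
P5 → E (d²=16316933.00)

Q, P, J, B, E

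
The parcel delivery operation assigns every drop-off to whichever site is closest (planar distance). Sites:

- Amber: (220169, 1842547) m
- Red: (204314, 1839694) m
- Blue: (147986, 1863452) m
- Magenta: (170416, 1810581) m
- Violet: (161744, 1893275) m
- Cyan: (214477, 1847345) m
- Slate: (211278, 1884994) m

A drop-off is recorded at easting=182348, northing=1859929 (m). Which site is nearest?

Red

Squared distances to each site:
Amber: 1732561965.000; Red: 891960381.000; Blue: 1193158573.000; Magenta: 2577597728.000; Violet: 1536480532.000; Cyan: 1190629697.000; Slate: 1465199125.000.
Minimum at Red.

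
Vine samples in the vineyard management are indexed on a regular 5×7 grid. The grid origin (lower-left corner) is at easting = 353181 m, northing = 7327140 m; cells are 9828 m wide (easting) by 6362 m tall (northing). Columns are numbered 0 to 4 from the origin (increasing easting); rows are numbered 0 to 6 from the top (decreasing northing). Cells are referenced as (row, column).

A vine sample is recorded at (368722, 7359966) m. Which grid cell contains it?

Column index: ⌊(368722 − 353181) / 9828⌋ = ⌊1.581⌋ = 1
Row offset from origin: ⌊(7359966 − 7327140) / 6362⌋ = ⌊5.160⌋ = 5 → row 1 (counted from top)

(1, 1)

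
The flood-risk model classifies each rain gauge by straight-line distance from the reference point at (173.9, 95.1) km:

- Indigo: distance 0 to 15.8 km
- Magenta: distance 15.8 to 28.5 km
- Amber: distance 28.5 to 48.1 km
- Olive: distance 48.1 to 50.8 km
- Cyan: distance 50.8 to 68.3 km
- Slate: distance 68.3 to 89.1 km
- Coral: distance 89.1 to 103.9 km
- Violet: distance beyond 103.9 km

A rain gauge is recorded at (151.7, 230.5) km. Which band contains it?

Distance = √((151.7−173.9)² + (230.5−95.1)²) = √(492.840 + 18333.160) = 137.208 km.
103.9 ≤ 137.208 < ∞ → Violet.

Violet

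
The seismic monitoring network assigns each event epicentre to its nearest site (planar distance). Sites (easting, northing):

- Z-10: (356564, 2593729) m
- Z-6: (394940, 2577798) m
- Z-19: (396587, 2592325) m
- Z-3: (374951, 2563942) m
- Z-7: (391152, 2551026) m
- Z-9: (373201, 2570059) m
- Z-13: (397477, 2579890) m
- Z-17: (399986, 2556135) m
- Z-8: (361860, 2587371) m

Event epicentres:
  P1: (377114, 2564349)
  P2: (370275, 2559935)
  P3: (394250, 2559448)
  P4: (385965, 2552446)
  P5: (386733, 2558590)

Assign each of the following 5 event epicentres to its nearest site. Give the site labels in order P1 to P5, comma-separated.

P1 → Z-3 (d²=4844218.00)
P2 → Z-3 (d²=37921025.00)
P3 → Z-17 (d²=43877665.00)
P4 → Z-7 (d²=28921369.00)
P5 → Z-7 (d²=76741657.00)

Z-3, Z-3, Z-17, Z-7, Z-7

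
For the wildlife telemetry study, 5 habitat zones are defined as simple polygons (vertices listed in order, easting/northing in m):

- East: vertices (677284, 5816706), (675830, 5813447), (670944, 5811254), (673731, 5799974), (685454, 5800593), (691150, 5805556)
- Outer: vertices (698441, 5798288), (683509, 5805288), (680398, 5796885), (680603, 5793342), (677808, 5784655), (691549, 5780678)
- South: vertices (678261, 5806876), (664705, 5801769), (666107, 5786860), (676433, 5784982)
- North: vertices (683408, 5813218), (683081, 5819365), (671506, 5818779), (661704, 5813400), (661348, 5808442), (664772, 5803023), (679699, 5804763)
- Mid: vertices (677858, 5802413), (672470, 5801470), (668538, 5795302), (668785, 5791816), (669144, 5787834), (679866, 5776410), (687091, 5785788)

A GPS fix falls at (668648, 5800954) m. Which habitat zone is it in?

Cast a ray rightward from (668648, 5800954). For each polygon, the edges (by vertex number in listed order) whose endpoints lie on opposite sides of northing = 5800954, where each meets that height, and whether that is right or left of the point:
East: 3–4 at easting≈673488.9 (right), 5–6 at easting≈685868.3 (right) → 2 crossings.
Outer: 1–2 at easting≈692754.0 (right), 2–3 at easting≈681904.4 (right) → 2 crossings.
South: 2–3 at easting≈664781.6 (left), 4–1 at easting≈677766.6 (right) → 1 crossing.
North: no edge straddles that height → 0 crossings.
Mid: 2–3 at easting≈672141.1 (right), 7–1 at easting≈678668.3 (right) → 2 crossings.
Only South has an odd count, so the point is inside South.

South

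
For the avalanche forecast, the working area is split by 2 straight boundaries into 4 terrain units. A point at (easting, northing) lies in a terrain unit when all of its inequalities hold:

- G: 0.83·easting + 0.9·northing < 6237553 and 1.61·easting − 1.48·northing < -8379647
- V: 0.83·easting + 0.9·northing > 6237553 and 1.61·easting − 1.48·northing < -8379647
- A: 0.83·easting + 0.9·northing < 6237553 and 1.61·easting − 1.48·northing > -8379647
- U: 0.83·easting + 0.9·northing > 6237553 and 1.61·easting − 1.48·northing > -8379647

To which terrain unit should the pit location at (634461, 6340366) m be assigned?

0.83·634461 + 0.9·6340366 = 6232932.030, which is < 6237553
1.61·634461 − 1.48·6340366 = -8362259.470, which is > -8379647
This sign pattern matches A.

A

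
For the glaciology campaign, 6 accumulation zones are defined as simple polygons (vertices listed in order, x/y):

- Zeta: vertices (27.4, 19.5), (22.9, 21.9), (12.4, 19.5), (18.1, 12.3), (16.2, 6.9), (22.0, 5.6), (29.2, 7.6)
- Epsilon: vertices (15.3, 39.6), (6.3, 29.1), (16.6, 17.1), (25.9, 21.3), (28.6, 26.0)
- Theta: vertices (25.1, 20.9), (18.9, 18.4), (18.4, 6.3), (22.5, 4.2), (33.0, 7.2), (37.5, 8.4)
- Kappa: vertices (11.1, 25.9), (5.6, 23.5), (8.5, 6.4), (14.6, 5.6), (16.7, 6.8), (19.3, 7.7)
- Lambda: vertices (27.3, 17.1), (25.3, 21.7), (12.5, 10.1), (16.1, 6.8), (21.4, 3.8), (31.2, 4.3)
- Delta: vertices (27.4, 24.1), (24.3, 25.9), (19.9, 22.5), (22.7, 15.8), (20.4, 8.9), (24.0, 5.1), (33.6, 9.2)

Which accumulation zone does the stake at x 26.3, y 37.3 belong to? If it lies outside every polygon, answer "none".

none

Cast a ray rightward from (26.3, 37.3). For each polygon, the edges (by vertex number in listed order) whose endpoints lie on opposite sides of y = 37.3, where each meets that height, and whether that is right or left of the point:
Zeta: no edge straddles that height → 0 crossings.
Epsilon: 1–2 at x≈13.33 (left), 5–1 at x≈17.55 (left) → 0 crossings.
Theta: no edge straddles that height → 0 crossings.
Kappa: no edge straddles that height → 0 crossings.
Lambda: no edge straddles that height → 0 crossings.
Delta: no edge straddles that height → 0 crossings.
All counts are even, so the point lies outside every listed polygon.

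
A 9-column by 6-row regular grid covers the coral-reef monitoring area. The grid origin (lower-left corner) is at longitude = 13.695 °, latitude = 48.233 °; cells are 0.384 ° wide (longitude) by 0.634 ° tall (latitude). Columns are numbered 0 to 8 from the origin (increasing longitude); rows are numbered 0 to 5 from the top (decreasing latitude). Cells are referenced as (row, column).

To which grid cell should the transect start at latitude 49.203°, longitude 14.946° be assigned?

(4, 3)

Column index: ⌊(14.946 − 13.695) / 0.384⌋ = ⌊3.258⌋ = 3
Row offset from origin: ⌊(49.203 − 48.233) / 0.634⌋ = ⌊1.530⌋ = 1 → row 4 (counted from top)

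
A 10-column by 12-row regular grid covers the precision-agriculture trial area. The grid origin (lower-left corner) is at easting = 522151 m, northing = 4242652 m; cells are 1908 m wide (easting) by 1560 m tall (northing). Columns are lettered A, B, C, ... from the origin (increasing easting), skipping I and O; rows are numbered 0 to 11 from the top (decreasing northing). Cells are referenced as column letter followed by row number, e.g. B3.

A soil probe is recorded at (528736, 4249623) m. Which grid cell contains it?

Column index: ⌊(528736 − 522151) / 1908⌋ = ⌊3.451⌋ = 3 → column D
Row offset from origin: ⌊(4249623 − 4242652) / 1560⌋ = ⌊4.469⌋ = 4 → row 7 (counted from top)

D7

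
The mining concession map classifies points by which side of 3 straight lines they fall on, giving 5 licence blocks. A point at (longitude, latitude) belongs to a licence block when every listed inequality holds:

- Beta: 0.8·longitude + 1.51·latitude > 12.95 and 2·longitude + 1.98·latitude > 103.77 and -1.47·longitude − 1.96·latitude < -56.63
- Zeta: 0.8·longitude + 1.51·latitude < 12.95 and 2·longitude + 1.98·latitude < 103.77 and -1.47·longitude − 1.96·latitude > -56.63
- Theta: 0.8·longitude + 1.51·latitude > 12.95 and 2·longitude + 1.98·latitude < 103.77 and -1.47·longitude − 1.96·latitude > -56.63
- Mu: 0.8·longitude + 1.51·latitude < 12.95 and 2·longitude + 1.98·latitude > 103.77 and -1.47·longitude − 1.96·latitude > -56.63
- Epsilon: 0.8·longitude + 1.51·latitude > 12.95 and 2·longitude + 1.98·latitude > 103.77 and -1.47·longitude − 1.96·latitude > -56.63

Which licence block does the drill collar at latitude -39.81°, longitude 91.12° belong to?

0.8·91.12 + 1.51·-39.81 = 12.783, which is < 12.95
2·91.12 + 1.98·-39.81 = 103.416, which is < 103.77
-1.47·91.12 − 1.96·-39.81 = -55.919, which is > -56.63
This sign pattern matches Zeta.

Zeta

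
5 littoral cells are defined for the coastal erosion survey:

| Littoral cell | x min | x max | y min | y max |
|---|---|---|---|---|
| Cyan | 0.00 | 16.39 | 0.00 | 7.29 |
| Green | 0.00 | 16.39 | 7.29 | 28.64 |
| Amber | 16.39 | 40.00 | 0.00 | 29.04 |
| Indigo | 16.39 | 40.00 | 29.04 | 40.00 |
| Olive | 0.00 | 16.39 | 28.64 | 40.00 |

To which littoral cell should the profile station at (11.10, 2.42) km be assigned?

Cyan

The point has x = 11.10 and y = 2.42.
Only Cyan satisfies 0.00 ≤ x ≤ 16.39 and 0.00 ≤ y ≤ 7.29.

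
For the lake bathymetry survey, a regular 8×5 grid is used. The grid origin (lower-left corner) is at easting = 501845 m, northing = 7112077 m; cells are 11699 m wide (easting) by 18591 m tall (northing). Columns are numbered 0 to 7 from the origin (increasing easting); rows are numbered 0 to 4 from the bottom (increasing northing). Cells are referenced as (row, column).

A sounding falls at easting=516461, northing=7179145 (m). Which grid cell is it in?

Column index: ⌊(516461 − 501845) / 11699⌋ = ⌊1.249⌋ = 1
Row offset from origin: ⌊(7179145 − 7112077) / 18591⌋ = ⌊3.608⌋ = 3 → row 3

(3, 1)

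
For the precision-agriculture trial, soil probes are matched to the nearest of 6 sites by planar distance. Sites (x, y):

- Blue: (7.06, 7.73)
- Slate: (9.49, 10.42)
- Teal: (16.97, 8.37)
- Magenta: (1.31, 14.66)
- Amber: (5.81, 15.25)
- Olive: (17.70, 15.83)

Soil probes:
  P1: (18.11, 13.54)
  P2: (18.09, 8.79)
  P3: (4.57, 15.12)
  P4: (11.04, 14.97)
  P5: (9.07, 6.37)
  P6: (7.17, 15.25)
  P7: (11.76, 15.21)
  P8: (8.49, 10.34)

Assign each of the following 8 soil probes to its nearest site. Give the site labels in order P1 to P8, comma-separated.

P1 → Olive (d²=5.41)
P2 → Teal (d²=1.43)
P3 → Amber (d²=1.55)
P4 → Slate (d²=23.11)
P5 → Blue (d²=5.89)
P6 → Amber (d²=1.85)
P7 → Slate (d²=28.10)
P8 → Slate (d²=1.01)

Olive, Teal, Amber, Slate, Blue, Amber, Slate, Slate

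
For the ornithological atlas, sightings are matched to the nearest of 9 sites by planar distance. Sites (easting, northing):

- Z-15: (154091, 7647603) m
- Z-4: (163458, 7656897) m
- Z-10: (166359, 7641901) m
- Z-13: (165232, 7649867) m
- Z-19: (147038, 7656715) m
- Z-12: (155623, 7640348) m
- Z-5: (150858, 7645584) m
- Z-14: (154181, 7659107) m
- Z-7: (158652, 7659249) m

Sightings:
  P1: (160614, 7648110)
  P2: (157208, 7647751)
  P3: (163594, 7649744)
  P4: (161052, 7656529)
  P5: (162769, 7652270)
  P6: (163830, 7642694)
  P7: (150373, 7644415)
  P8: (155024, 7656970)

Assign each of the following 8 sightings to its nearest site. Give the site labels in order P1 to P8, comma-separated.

Z-13, Z-15, Z-13, Z-4, Z-13, Z-10, Z-5, Z-14

P1 → Z-13 (d²=24412973.00)
P2 → Z-15 (d²=9737593.00)
P3 → Z-13 (d²=2698173.00)
P4 → Z-4 (d²=5924260.00)
P5 → Z-13 (d²=11840778.00)
P6 → Z-10 (d²=7024690.00)
P7 → Z-5 (d²=1601786.00)
P8 → Z-14 (d²=5277418.00)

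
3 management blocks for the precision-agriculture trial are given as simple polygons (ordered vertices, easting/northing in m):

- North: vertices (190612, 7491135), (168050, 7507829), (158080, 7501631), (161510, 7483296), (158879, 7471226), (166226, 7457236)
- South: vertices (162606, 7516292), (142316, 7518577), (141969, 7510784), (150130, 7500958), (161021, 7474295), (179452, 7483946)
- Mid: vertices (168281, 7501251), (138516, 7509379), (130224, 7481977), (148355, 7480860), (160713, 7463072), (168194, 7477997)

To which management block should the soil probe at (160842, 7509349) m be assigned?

Cast a ray rightward from (160842, 7509349). For each polygon, the edges (by vertex number in listed order) whose endpoints lie on opposite sides of northing = 7509349, where each meets that height, and whether that is right or left of the point:
North: no edge straddles that height → 0 crossings.
South: 3–4 at easting≈143160.8 (left), 6–1 at easting≈166222.0 (right) → 1 crossing.
Mid: 1–2 at easting≈138625.9 (left), 2–3 at easting≈138506.9 (left) → 0 crossings.
Only South has an odd count, so the point is inside South.

South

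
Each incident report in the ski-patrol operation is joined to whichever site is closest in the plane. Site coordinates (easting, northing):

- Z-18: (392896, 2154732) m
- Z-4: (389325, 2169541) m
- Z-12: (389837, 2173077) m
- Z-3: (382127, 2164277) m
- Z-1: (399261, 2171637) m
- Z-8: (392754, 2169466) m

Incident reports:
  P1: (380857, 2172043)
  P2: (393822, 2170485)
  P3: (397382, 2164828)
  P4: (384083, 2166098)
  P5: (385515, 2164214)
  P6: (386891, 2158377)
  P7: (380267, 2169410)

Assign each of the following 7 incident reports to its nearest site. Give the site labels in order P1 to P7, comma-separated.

P1 → Z-3 (d²=61923656.00)
P2 → Z-8 (d²=2178985.00)
P3 → Z-8 (d²=42929428.00)
P4 → Z-3 (d²=7141977.00)
P5 → Z-3 (d²=11482513.00)
P6 → Z-18 (d²=49346050.00)
P7 → Z-3 (d²=29807289.00)

Z-3, Z-8, Z-8, Z-3, Z-3, Z-18, Z-3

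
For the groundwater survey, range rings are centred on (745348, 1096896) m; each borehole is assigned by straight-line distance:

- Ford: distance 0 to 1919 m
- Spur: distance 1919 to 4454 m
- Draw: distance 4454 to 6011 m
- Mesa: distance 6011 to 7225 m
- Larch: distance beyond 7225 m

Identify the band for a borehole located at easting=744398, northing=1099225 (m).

Distance = √((744398−745348)² + (1099225−1096896)²) = √(902500.000 + 5424241.000) = 2515.301 m.
1919 ≤ 2515.301 < 4454 → Spur.

Spur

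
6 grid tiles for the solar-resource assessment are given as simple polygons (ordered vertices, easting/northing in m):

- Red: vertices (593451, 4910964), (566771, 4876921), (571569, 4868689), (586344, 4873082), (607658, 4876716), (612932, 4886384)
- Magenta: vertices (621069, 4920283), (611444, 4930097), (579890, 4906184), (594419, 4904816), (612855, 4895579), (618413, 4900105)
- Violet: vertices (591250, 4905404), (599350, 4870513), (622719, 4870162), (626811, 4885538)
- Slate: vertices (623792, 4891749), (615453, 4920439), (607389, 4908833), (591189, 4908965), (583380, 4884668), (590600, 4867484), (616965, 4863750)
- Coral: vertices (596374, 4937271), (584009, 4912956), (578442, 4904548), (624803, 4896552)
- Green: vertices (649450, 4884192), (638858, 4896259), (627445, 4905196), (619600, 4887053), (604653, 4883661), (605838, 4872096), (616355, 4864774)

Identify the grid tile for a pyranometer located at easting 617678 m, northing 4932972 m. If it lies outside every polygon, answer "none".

Cast a ray rightward from (617678, 4932972). For each polygon, the edges (by vertex number in listed order) whose endpoints lie on opposite sides of northing = 4932972, where each meets that height, and whether that is right or left of the point:
Red: no edge straddles that height → 0 crossings.
Magenta: no edge straddles that height → 0 crossings.
Violet: no edge straddles that height → 0 crossings.
Slate: no edge straddles that height → 0 crossings.
Coral: 1–2 at easting≈594187.8 (left), 4–1 at easting≈599375.5 (left) → 0 crossings.
Green: no edge straddles that height → 0 crossings.
All counts are even, so the point lies outside every listed polygon.

none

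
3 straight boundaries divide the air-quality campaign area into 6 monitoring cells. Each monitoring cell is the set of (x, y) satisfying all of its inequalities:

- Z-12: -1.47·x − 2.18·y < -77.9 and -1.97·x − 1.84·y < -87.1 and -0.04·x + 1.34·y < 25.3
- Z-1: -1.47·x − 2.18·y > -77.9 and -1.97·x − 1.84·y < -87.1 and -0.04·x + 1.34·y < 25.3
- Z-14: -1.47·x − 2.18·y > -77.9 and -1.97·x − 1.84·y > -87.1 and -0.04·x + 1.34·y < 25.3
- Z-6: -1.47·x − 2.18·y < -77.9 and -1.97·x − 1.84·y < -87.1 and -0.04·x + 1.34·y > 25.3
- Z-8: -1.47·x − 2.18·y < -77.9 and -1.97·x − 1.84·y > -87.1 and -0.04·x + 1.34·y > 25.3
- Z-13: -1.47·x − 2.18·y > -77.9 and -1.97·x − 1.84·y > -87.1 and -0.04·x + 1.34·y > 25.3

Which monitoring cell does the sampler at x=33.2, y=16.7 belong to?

Z-12

-1.47·33.2 − 2.18·16.7 = -85.210, which is < -77.9
-1.97·33.2 − 1.84·16.7 = -96.132, which is < -87.1
-0.04·33.2 + 1.34·16.7 = 21.050, which is < 25.3
This sign pattern matches Z-12.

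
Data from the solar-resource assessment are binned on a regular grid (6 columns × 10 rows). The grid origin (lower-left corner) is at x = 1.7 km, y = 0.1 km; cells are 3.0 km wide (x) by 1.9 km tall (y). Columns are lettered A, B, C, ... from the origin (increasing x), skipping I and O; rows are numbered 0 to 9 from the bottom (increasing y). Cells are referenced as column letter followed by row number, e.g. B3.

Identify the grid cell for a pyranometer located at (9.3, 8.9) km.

Column index: ⌊(9.3 − 1.7) / 3.0⌋ = ⌊2.533⌋ = 2 → column C
Row offset from origin: ⌊(8.9 − 0.1) / 1.9⌋ = ⌊4.632⌋ = 4 → row 4

C4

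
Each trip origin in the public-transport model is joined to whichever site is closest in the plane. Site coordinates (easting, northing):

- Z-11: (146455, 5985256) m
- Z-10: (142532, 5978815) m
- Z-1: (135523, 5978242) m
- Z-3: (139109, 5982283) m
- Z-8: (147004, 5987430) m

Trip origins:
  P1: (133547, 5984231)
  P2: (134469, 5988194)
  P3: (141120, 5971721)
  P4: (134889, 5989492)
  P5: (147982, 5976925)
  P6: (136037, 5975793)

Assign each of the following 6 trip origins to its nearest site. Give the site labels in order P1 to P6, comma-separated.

P1 → Z-3 (d²=34730548.00)
P2 → Z-3 (d²=56469521.00)
P3 → Z-10 (d²=52318580.00)
P4 → Z-3 (d²=69778081.00)
P5 → Z-10 (d²=33274600.00)
P6 → Z-1 (d²=6261797.00)

Z-3, Z-3, Z-10, Z-3, Z-10, Z-1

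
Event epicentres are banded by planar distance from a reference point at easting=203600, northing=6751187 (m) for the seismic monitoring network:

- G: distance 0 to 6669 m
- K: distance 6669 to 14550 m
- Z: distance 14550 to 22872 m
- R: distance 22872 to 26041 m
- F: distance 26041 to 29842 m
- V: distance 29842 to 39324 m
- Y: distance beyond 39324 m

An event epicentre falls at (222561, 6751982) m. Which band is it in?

Distance = √((222561−203600)² + (6751982−6751187)²) = √(359519521.000 + 632025.000) = 18977.659 m.
14550 ≤ 18977.659 < 22872 → Z.

Z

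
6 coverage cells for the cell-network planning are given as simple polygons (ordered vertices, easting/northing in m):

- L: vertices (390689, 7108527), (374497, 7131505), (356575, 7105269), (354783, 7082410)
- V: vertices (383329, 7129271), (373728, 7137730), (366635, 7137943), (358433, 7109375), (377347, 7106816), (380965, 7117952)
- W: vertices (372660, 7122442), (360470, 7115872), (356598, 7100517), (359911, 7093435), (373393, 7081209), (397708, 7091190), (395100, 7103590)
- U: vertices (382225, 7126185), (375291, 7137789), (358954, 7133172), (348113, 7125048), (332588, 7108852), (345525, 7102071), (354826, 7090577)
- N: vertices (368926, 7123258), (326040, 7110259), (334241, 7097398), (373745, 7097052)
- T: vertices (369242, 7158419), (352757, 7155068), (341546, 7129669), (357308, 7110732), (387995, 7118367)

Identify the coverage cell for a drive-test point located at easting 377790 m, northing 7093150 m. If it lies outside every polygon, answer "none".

W

Cast a ray rightward from (377790, 7093150). For each polygon, the edges (by vertex number in listed order) whose endpoints lie on opposite sides of northing = 7093150, where each meets that height, and whether that is right or left of the point:
L: 3–4 at easting≈355624.9 (left), 4–1 at easting≈369548.5 (left) → 0 crossings.
V: no edge straddles that height → 0 crossings.
W: 4–5 at easting≈360225.3 (left), 6–7 at easting≈397295.8 (right) → 1 crossing.
U: 6–7 at easting≈352743.9 (left), 7–1 at easting≈356805.8 (left) → 0 crossings.
N: no edge straddles that height → 0 crossings.
T: no edge straddles that height → 0 crossings.
Only W has an odd count, so the point is inside W.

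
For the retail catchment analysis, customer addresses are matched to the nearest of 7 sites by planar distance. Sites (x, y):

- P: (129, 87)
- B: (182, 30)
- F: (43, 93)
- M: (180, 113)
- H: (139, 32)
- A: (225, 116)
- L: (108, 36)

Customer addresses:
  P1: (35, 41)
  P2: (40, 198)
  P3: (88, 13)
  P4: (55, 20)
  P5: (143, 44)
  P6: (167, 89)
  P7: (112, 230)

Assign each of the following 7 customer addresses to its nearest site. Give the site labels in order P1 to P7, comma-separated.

F, F, L, L, H, M, M

P1 → F (d²=2768.00)
P2 → F (d²=11034.00)
P3 → L (d²=929.00)
P4 → L (d²=3065.00)
P5 → H (d²=160.00)
P6 → M (d²=745.00)
P7 → M (d²=18313.00)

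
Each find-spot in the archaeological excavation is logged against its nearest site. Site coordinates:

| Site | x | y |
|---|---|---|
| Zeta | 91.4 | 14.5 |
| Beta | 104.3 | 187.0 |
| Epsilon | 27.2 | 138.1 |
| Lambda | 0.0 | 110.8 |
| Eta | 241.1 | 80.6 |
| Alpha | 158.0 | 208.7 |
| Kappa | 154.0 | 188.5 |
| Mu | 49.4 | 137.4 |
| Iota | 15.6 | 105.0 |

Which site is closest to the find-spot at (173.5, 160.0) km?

Squared distances to each site:
Zeta: 27910.660; Beta: 5517.640; Epsilon: 21883.300; Lambda: 32522.890; Eta: 10874.120; Alpha: 2611.940; Kappa: 1192.500; Mu: 15911.570; Iota: 27957.410.
Minimum at Kappa.

Kappa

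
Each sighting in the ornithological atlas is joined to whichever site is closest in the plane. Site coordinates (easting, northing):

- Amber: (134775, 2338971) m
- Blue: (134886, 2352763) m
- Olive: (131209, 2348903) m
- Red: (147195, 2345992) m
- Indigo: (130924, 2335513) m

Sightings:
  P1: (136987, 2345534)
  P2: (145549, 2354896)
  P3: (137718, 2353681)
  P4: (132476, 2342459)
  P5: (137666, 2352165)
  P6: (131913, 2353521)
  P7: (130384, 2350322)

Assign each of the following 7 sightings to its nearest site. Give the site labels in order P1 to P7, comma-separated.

P1 → Olive (d²=44735445.00)
P2 → Red (d²=81990532.00)
P3 → Blue (d²=8862948.00)
P4 → Amber (d²=17451545.00)
P5 → Blue (d²=8086004.00)
P6 → Blue (d²=9413293.00)
P7 → Olive (d²=2694186.00)

Olive, Red, Blue, Amber, Blue, Blue, Olive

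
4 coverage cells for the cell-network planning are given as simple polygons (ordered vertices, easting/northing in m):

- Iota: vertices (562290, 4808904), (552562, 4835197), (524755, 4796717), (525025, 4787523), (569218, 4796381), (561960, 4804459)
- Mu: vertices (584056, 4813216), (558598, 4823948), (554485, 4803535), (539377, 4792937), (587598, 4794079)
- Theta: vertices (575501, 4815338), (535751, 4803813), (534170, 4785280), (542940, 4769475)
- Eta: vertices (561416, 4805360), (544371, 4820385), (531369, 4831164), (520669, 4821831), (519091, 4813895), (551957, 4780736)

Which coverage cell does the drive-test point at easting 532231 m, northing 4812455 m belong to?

Eta

Cast a ray rightward from (532231, 4812455). For each polygon, the edges (by vertex number in listed order) whose endpoints lie on opposite sides of northing = 4812455, where each meets that height, and whether that is right or left of the point:
Iota: 1–2 at easting≈560976.2 (right), 2–3 at easting≈536127.8 (right) → 2 crossings.
Mu: 2–3 at easting≈556282.3 (right), 5–1 at easting≈584196.9 (right) → 2 crossings.
Theta: 1–2 at easting≈565557.5 (right), 4–1 at easting≈573454.2 (right) → 2 crossings.
Eta: 1–2 at easting≈553367.1 (right), 5–6 at easting≈520518.3 (left) → 1 crossing.
Only Eta has an odd count, so the point is inside Eta.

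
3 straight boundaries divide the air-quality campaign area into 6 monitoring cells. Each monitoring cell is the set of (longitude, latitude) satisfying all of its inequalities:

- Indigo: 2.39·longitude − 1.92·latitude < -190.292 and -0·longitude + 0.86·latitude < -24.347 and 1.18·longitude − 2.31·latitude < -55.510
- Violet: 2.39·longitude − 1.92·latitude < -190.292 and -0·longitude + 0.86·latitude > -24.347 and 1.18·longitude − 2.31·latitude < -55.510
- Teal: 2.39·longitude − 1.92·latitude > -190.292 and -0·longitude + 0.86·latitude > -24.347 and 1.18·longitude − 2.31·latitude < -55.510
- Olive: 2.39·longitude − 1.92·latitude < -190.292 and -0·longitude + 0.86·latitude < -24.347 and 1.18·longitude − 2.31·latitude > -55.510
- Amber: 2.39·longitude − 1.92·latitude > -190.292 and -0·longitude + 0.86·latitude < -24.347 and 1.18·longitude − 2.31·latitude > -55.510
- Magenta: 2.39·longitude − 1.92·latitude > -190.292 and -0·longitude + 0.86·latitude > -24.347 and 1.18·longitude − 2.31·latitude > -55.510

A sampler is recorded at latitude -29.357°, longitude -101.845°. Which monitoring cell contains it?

Amber

2.39·-101.845 − 1.92·-29.357 = -187.044, which is > -190.292
-0·-101.845 + 0.86·-29.357 = -25.247, which is < -24.347
1.18·-101.845 − 2.31·-29.357 = -52.362, which is > -55.510
This sign pattern matches Amber.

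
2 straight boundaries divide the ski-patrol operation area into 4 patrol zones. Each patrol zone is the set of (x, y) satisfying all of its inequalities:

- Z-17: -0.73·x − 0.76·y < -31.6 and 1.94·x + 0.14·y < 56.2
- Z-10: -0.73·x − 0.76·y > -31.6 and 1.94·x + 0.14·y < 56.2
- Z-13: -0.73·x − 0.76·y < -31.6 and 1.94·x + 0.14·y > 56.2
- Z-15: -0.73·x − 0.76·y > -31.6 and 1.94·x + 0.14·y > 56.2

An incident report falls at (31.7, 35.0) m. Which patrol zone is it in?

Z-13

-0.73·31.7 − 0.76·35.0 = -49.741, which is < -31.6
1.94·31.7 + 0.14·35.0 = 66.398, which is > 56.2
This sign pattern matches Z-13.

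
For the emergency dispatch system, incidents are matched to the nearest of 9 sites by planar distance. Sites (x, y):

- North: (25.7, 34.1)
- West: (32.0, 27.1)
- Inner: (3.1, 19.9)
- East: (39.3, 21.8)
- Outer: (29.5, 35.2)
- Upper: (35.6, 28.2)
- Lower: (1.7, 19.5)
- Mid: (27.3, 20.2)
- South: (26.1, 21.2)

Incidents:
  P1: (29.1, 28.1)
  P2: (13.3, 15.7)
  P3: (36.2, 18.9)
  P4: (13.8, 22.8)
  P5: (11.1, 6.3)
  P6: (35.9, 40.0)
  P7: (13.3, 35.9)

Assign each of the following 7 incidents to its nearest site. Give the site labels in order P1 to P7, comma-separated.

West, Inner, East, Inner, Inner, Outer, North

P1 → West (d²=9.41)
P2 → Inner (d²=121.68)
P3 → East (d²=18.02)
P4 → Inner (d²=122.90)
P5 → Inner (d²=248.96)
P6 → Outer (d²=64.00)
P7 → North (d²=157.00)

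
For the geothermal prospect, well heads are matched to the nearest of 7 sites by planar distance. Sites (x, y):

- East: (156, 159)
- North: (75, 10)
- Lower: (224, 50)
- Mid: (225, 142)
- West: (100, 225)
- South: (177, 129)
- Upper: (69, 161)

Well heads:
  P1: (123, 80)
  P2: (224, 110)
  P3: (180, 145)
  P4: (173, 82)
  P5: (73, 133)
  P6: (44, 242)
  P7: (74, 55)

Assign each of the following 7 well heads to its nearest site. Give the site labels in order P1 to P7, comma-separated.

South, Mid, South, South, Upper, West, North

P1 → South (d²=5317.00)
P2 → Mid (d²=1025.00)
P3 → South (d²=265.00)
P4 → South (d²=2225.00)
P5 → Upper (d²=800.00)
P6 → West (d²=3425.00)
P7 → North (d²=2026.00)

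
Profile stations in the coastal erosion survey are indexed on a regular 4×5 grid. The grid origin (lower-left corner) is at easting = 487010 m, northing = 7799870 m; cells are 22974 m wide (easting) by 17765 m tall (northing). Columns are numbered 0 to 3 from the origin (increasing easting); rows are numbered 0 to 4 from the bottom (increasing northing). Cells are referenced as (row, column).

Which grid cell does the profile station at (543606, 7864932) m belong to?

(3, 2)

Column index: ⌊(543606 − 487010) / 22974⌋ = ⌊2.463⌋ = 2
Row offset from origin: ⌊(7864932 − 7799870) / 17765⌋ = ⌊3.662⌋ = 3 → row 3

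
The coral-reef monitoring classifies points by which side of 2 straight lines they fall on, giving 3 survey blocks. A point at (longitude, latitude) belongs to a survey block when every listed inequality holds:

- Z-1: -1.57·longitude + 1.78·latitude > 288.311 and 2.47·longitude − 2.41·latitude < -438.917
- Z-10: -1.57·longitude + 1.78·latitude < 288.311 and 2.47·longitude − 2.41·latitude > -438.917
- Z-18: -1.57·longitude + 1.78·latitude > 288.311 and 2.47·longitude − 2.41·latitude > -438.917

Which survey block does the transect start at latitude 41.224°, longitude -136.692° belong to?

-1.57·-136.692 + 1.78·41.224 = 287.985, which is < 288.311
2.47·-136.692 − 2.41·41.224 = -436.979, which is > -438.917
This sign pattern matches Z-10.

Z-10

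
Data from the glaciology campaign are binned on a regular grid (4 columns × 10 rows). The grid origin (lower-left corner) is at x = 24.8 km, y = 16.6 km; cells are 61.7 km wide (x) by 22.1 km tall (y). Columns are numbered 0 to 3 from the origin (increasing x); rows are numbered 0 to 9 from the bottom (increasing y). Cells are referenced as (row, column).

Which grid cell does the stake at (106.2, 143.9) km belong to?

Column index: ⌊(106.2 − 24.8) / 61.7⌋ = ⌊1.319⌋ = 1
Row offset from origin: ⌊(143.9 − 16.6) / 22.1⌋ = ⌊5.760⌋ = 5 → row 5

(5, 1)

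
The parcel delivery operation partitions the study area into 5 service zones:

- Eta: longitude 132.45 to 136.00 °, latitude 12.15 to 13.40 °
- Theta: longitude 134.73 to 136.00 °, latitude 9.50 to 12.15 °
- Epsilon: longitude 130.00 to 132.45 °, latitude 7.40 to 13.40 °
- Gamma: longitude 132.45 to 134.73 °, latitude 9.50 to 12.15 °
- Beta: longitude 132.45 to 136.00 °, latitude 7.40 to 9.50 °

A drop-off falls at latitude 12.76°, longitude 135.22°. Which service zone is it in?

Eta

The point has longitude = 135.22 and latitude = 12.76.
Only Eta satisfies 132.45 ≤ longitude ≤ 136.00 and 12.15 ≤ latitude ≤ 13.40.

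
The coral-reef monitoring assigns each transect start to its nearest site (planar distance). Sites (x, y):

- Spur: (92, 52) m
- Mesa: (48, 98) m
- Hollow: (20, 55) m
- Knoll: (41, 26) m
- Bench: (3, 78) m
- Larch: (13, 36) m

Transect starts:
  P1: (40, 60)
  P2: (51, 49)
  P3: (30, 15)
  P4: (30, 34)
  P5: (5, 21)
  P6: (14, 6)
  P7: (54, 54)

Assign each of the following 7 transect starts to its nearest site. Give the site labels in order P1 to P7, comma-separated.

Hollow, Knoll, Knoll, Knoll, Larch, Larch, Knoll

P1 → Hollow (d²=425.00)
P2 → Knoll (d²=629.00)
P3 → Knoll (d²=242.00)
P4 → Knoll (d²=185.00)
P5 → Larch (d²=289.00)
P6 → Larch (d²=901.00)
P7 → Knoll (d²=953.00)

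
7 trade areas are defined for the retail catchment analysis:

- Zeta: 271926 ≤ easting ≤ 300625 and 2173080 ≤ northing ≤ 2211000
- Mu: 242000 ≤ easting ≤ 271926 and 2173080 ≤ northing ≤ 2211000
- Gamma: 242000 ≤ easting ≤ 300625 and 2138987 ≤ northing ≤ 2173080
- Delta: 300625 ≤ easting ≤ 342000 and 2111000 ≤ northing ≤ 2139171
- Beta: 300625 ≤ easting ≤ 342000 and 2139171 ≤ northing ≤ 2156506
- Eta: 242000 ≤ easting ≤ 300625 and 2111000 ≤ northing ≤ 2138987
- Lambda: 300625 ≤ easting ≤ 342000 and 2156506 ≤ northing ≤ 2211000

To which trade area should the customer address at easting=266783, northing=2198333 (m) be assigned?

Mu

The point has easting = 266783 and northing = 2198333.
Only Mu satisfies 242000 ≤ easting ≤ 271926 and 2173080 ≤ northing ≤ 2211000.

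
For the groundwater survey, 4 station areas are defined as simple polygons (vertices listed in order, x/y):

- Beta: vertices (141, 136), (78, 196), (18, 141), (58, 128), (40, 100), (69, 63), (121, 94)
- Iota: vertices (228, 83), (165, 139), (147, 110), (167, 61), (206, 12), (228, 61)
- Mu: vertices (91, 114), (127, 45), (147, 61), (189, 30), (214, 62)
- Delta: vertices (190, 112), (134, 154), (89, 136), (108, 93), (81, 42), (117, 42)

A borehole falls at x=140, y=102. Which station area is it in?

Cast a ray rightward from (140, 102). For each polygon, the edges (by vertex number in listed order) whose endpoints lie on opposite sides of y = 102, where each meets that height, and whether that is right or left of the point:
Beta: 4–5 at x≈41.3 (left), 7–1 at x≈124.8 (left) → 0 crossings.
Iota: 1–2 at x≈206.6 (right), 3–4 at x≈150.3 (right) → 2 crossings.
Mu: 1–2 at x≈97.3 (left), 5–1 at x≈119.4 (left) → 0 crossings.
Delta: 3–4 at x≈104.0 (left), 6–1 at x≈179.6 (right) → 1 crossing.
Only Delta has an odd count, so the point is inside Delta.

Delta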